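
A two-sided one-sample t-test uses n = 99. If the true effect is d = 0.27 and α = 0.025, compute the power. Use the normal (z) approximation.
Power ≈ 0.67

Power calculation (one-sample t-test, normal approximation):
z_β = d · √n - z_{α/2}
z_β = 0.27 · √99 - 2.241
z_β = 0.27 · 9.950 - 2.241
z_β = 0.445

Power = Φ(z_β) = Φ(0.445) ≈ 0.672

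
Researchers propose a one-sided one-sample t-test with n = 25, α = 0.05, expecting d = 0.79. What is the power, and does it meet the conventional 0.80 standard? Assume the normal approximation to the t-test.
Power ≈ 0.99; the study is adequately powered (power ≥ 0.80)

Power calculation (one-sample t-test, normal approximation):
z_β = d · √n - z_α
z_β = 0.79 · √25 - 1.645
z_β = 0.79 · 5.000 - 1.645
z_β = 2.305

Power = Φ(z_β) = Φ(2.305) ≈ 0.989

Effect size d = 0.79 is medium by Cohen's convention (0.2/0.5/0.8).

Threshold: power ≥ 0.80 is conventionally adequate.
Power ≈ 0.99 → the study is adequately powered (power ≥ 0.80).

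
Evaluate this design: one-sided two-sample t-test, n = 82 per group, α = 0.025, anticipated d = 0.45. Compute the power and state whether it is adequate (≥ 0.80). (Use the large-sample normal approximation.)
Power ≈ 0.82; the study is adequately powered (power ≥ 0.80)

Power calculation (two-sample t-test, normal approximation):
z_β = d · √(n/2) - z_α
z_β = 0.45 · √(82/2) - 1.960
z_β = 0.45 · 6.403 - 1.960
z_β = 0.921

Power = Φ(z_β) = Φ(0.921) ≈ 0.822

Effect size d = 0.45 is small by Cohen's convention (0.2/0.5/0.8).

Threshold: power ≥ 0.80 is conventionally adequate.
Power ≈ 0.82 → the study is adequately powered (power ≥ 0.80).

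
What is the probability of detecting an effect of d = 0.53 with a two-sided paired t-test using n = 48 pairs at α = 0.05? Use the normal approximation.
Power ≈ 0.96

Power calculation (paired t-test, normal approximation):
z_β = d · √n - z_{α/2}
z_β = 0.53 · √48 - 1.960
z_β = 0.53 · 6.928 - 1.960
z_β = 1.712

Power = Φ(z_β) = Φ(1.712) ≈ 0.957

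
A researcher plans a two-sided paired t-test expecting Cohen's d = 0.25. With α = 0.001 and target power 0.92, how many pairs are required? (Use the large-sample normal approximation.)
n = 353 pairs

Sample size formula (paired t-test, normal approximation):
n = ((z_{α/2} + z_β) / d)²

z_{α/2} = 3.291 (for α = 0.001, two-sided)
z_β = 1.405 (for power = 0.92)
d = 0.25

n = ((3.291 + 1.405) / 0.25)²
n = (18.784)²
n ≈ 352.84
Round up to the next whole number: n = 353 pairs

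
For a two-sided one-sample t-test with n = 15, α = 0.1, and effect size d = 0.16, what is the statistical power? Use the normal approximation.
Power ≈ 0.15

Power calculation (one-sample t-test, normal approximation):
z_β = d · √n - z_{α/2}
z_β = 0.16 · √15 - 1.645
z_β = 0.16 · 3.873 - 1.645
z_β = -1.025

Power = Φ(z_β) = Φ(-1.025) ≈ 0.153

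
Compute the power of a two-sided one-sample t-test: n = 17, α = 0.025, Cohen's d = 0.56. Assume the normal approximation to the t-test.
Power ≈ 0.53

Power calculation (one-sample t-test, normal approximation):
z_β = d · √n - z_{α/2}
z_β = 0.56 · √17 - 2.241
z_β = 0.56 · 4.123 - 2.241
z_β = 0.068

Power = Φ(z_β) = Φ(0.068) ≈ 0.527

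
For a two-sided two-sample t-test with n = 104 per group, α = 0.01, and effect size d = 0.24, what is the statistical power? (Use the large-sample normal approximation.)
Power ≈ 0.20

Power calculation (two-sample t-test, normal approximation):
z_β = d · √(n/2) - z_{α/2}
z_β = 0.24 · √(104/2) - 2.576
z_β = 0.24 · 7.211 - 2.576
z_β = -0.845

Power = Φ(z_β) = Φ(-0.845) ≈ 0.199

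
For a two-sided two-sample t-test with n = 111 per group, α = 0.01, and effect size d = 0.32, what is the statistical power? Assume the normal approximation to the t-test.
Power ≈ 0.42

Power calculation (two-sample t-test, normal approximation):
z_β = d · √(n/2) - z_{α/2}
z_β = 0.32 · √(111/2) - 2.576
z_β = 0.32 · 7.450 - 2.576
z_β = -0.192

Power = Φ(z_β) = Φ(-0.192) ≈ 0.424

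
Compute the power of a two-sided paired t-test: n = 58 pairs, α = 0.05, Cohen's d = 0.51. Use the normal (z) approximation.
Power ≈ 0.97

Power calculation (paired t-test, normal approximation):
z_β = d · √n - z_{α/2}
z_β = 0.51 · √58 - 1.960
z_β = 0.51 · 7.616 - 1.960
z_β = 1.924

Power = Φ(z_β) = Φ(1.924) ≈ 0.973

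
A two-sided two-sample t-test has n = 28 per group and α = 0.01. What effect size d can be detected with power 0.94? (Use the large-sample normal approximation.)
d ≈ 1.10

Minimum detectable effect (two-sample t-test, normal approximation):
d = (z_{α/2} + z_β) / √(n/2)
d = (2.576 + 1.555) / √(28/2)
d = 4.131 / 3.742
d ≈ 1.10

By Cohen's convention (0.2 small / 0.5 medium / 0.8 large): large effect.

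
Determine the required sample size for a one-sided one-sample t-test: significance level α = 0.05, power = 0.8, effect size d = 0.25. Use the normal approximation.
n = 99

Sample size formula (one-sample t-test, normal approximation):
n = ((z_α + z_β) / d)²

z_α = 1.645 (for α = 0.05, one-sided)
z_β = 0.842 (for power = 0.8)
d = 0.25

n = ((1.645 + 0.842) / 0.25)²
n = (9.948)²
n ≈ 98.96
Round up to the next whole number: n = 99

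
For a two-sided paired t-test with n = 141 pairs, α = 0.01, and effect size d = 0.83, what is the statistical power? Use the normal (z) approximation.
Power ≈ 1.00

Power calculation (paired t-test, normal approximation):
z_β = d · √n - z_{α/2}
z_β = 0.83 · √141 - 2.576
z_β = 0.83 · 11.874 - 2.576
z_β = 7.280

Power = Φ(z_β) = Φ(7.280) ≈ 1.000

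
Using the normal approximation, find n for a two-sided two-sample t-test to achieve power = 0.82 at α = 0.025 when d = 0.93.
n = 24 per group

Sample size formula (two-sample t-test, normal approximation):
n = 2 · ((z_{α/2} + z_β) / d)²

z_{α/2} = 2.241 (for α = 0.025, two-sided)
z_β = 0.915 (for power = 0.82)
d = 0.93

n = 2 · ((2.241 + 0.915) / 0.93)²
n = 2 · (3.394)²
n ≈ 23.04
Round up to the next whole number: n = 24 per group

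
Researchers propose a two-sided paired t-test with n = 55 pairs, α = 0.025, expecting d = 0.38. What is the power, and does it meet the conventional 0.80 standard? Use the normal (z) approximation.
Power ≈ 0.72; the study is underpowered (power < 0.80)

Power calculation (paired t-test, normal approximation):
z_β = d · √n - z_{α/2}
z_β = 0.38 · √55 - 2.241
z_β = 0.38 · 7.416 - 2.241
z_β = 0.577

Power = Φ(z_β) = Φ(0.577) ≈ 0.718

Effect size d = 0.38 is small by Cohen's convention (0.2/0.5/0.8).

Threshold: power ≥ 0.80 is conventionally adequate.
Power ≈ 0.72 → the study is underpowered (power < 0.80).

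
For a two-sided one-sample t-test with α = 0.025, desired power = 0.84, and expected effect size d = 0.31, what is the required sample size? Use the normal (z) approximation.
n = 109

Sample size formula (one-sample t-test, normal approximation):
n = ((z_{α/2} + z_β) / d)²

z_{α/2} = 2.241 (for α = 0.025, two-sided)
z_β = 0.994 (for power = 0.84)
d = 0.31

n = ((2.241 + 0.994) / 0.31)²
n = (10.435)²
n ≈ 108.89
Round up to the next whole number: n = 109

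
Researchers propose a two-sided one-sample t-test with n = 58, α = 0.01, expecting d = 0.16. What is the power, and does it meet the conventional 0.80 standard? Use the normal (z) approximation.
Power ≈ 0.09; the study is underpowered (power < 0.80)

Power calculation (one-sample t-test, normal approximation):
z_β = d · √n - z_{α/2}
z_β = 0.16 · √58 - 2.576
z_β = 0.16 · 7.616 - 2.576
z_β = -1.357

Power = Φ(z_β) = Φ(-1.357) ≈ 0.087

Effect size d = 0.16 is very small by Cohen's convention (0.2/0.5/0.8).

Threshold: power ≥ 0.80 is conventionally adequate.
Power ≈ 0.09 → the study is underpowered (power < 0.80).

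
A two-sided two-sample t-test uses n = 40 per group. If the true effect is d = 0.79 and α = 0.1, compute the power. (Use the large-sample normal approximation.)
Power ≈ 0.97

Power calculation (two-sample t-test, normal approximation):
z_β = d · √(n/2) - z_{α/2}
z_β = 0.79 · √(40/2) - 1.645
z_β = 0.79 · 4.472 - 1.645
z_β = 1.888

Power = Φ(z_β) = Φ(1.888) ≈ 0.970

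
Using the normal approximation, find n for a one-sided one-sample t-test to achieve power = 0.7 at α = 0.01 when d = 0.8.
n = 13

Sample size formula (one-sample t-test, normal approximation):
n = ((z_α + z_β) / d)²

z_α = 2.326 (for α = 0.01, one-sided)
z_β = 0.524 (for power = 0.7)
d = 0.8

n = ((2.326 + 0.524) / 0.8)²
n = (3.563)²
n ≈ 12.69
Round up to the next whole number: n = 13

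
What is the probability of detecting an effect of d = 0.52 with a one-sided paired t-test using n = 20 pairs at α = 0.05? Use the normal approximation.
Power ≈ 0.75

Power calculation (paired t-test, normal approximation):
z_β = d · √n - z_α
z_β = 0.52 · √20 - 1.645
z_β = 0.52 · 4.472 - 1.645
z_β = 0.681

Power = Φ(z_β) = Φ(0.681) ≈ 0.752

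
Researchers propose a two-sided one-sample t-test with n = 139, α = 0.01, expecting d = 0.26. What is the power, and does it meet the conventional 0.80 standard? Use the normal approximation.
Power ≈ 0.69; the study is underpowered (power < 0.80)

Power calculation (one-sample t-test, normal approximation):
z_β = d · √n - z_{α/2}
z_β = 0.26 · √139 - 2.576
z_β = 0.26 · 11.790 - 2.576
z_β = 0.490

Power = Φ(z_β) = Φ(0.490) ≈ 0.688

Effect size d = 0.26 is small by Cohen's convention (0.2/0.5/0.8).

Threshold: power ≥ 0.80 is conventionally adequate.
Power ≈ 0.69 → the study is underpowered (power < 0.80).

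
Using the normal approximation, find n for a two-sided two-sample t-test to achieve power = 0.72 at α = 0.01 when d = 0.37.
n = 146 per group

Sample size formula (two-sample t-test, normal approximation):
n = 2 · ((z_{α/2} + z_β) / d)²

z_{α/2} = 2.576 (for α = 0.01, two-sided)
z_β = 0.583 (for power = 0.72)
d = 0.37

n = 2 · ((2.576 + 0.583) / 0.37)²
n = 2 · (8.538)²
n ≈ 145.79
Round up to the next whole number: n = 146 per group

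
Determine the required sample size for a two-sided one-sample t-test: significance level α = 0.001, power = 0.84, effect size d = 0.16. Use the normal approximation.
n = 718

Sample size formula (one-sample t-test, normal approximation):
n = ((z_{α/2} + z_β) / d)²

z_{α/2} = 3.291 (for α = 0.001, two-sided)
z_β = 0.994 (for power = 0.84)
d = 0.16

n = ((3.291 + 0.994) / 0.16)²
n = (26.781)²
n ≈ 717.22
Round up to the next whole number: n = 718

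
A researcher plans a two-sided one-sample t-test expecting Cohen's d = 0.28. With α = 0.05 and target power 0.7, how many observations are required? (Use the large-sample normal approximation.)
n = 79

Sample size formula (one-sample t-test, normal approximation):
n = ((z_{α/2} + z_β) / d)²

z_{α/2} = 1.960 (for α = 0.05, two-sided)
z_β = 0.524 (for power = 0.7)
d = 0.28

n = ((1.960 + 0.524) / 0.28)²
n = (8.871)²
n ≈ 78.69
Round up to the next whole number: n = 79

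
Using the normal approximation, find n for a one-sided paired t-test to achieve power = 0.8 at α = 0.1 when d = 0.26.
n = 67 pairs

Sample size formula (paired t-test, normal approximation):
n = ((z_α + z_β) / d)²

z_α = 1.282 (for α = 0.1, one-sided)
z_β = 0.842 (for power = 0.8)
d = 0.26

n = ((1.282 + 0.842) / 0.26)²
n = (8.169)²
n ≈ 66.73
Round up to the next whole number: n = 67 pairs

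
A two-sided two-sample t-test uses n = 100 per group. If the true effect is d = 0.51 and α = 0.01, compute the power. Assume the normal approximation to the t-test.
Power ≈ 0.85

Power calculation (two-sample t-test, normal approximation):
z_β = d · √(n/2) - z_{α/2}
z_β = 0.51 · √(100/2) - 2.576
z_β = 0.51 · 7.071 - 2.576
z_β = 1.030

Power = Φ(z_β) = Φ(1.030) ≈ 0.849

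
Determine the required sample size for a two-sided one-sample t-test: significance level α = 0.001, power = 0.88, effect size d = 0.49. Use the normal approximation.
n = 84

Sample size formula (one-sample t-test, normal approximation):
n = ((z_{α/2} + z_β) / d)²

z_{α/2} = 3.291 (for α = 0.001, two-sided)
z_β = 1.175 (for power = 0.88)
d = 0.49

n = ((3.291 + 1.175) / 0.49)²
n = (9.114)²
n ≈ 83.06
Round up to the next whole number: n = 84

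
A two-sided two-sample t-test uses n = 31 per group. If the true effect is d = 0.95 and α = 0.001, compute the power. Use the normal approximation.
Power ≈ 0.67

Power calculation (two-sample t-test, normal approximation):
z_β = d · √(n/2) - z_{α/2}
z_β = 0.95 · √(31/2) - 3.291
z_β = 0.95 · 3.937 - 3.291
z_β = 0.450

Power = Φ(z_β) = Φ(0.450) ≈ 0.674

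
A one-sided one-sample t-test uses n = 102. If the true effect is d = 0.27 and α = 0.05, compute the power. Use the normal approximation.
Power ≈ 0.86

Power calculation (one-sample t-test, normal approximation):
z_β = d · √n - z_α
z_β = 0.27 · √102 - 1.645
z_β = 0.27 · 10.100 - 1.645
z_β = 1.082

Power = Φ(z_β) = Φ(1.082) ≈ 0.860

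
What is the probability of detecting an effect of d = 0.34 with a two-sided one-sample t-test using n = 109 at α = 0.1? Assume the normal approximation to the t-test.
Power ≈ 0.97

Power calculation (one-sample t-test, normal approximation):
z_β = d · √n - z_{α/2}
z_β = 0.34 · √109 - 1.645
z_β = 0.34 · 10.440 - 1.645
z_β = 1.905

Power = Φ(z_β) = Φ(1.905) ≈ 0.972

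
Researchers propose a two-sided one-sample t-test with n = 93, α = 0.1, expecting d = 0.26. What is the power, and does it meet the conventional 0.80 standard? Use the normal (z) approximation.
Power ≈ 0.81; the study is adequately powered (power ≥ 0.80)

Power calculation (one-sample t-test, normal approximation):
z_β = d · √n - z_{α/2}
z_β = 0.26 · √93 - 1.645
z_β = 0.26 · 9.644 - 1.645
z_β = 0.862

Power = Φ(z_β) = Φ(0.862) ≈ 0.806

Effect size d = 0.26 is small by Cohen's convention (0.2/0.5/0.8).

Threshold: power ≥ 0.80 is conventionally adequate.
Power ≈ 0.81 → the study is adequately powered (power ≥ 0.80).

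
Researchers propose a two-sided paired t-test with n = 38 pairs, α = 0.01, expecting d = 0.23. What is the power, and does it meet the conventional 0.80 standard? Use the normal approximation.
Power ≈ 0.12; the study is underpowered (power < 0.80)

Power calculation (paired t-test, normal approximation):
z_β = d · √n - z_{α/2}
z_β = 0.23 · √38 - 2.576
z_β = 0.23 · 6.164 - 2.576
z_β = -1.158

Power = Φ(z_β) = Φ(-1.158) ≈ 0.123

Effect size d = 0.23 is small by Cohen's convention (0.2/0.5/0.8).

Threshold: power ≥ 0.80 is conventionally adequate.
Power ≈ 0.12 → the study is underpowered (power < 0.80).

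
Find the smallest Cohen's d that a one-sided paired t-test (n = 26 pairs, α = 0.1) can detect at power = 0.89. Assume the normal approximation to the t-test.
d ≈ 0.49

Minimum detectable effect (paired t-test, normal approximation):
d = (z_α + z_β) / √n
d = (1.282 + 1.227) / √26
d = 2.508 / 5.099
d ≈ 0.49

By Cohen's convention (0.2 small / 0.5 medium / 0.8 large): small effect.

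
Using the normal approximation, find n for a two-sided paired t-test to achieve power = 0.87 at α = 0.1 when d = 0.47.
n = 35 pairs

Sample size formula (paired t-test, normal approximation):
n = ((z_{α/2} + z_β) / d)²

z_{α/2} = 1.645 (for α = 0.1, two-sided)
z_β = 1.126 (for power = 0.87)
d = 0.47

n = ((1.645 + 1.126) / 0.47)²
n = (5.896)²
n ≈ 34.76
Round up to the next whole number: n = 35 pairs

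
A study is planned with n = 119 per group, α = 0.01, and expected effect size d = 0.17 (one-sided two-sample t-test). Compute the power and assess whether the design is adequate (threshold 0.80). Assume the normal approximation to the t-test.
Power ≈ 0.16; the study is underpowered (power < 0.80)

Power calculation (two-sample t-test, normal approximation):
z_β = d · √(n/2) - z_α
z_β = 0.17 · √(119/2) - 2.326
z_β = 0.17 · 7.714 - 2.326
z_β = -1.015

Power = Φ(z_β) = Φ(-1.015) ≈ 0.155

Effect size d = 0.17 is very small by Cohen's convention (0.2/0.5/0.8).

Threshold: power ≥ 0.80 is conventionally adequate.
Power ≈ 0.16 → the study is underpowered (power < 0.80).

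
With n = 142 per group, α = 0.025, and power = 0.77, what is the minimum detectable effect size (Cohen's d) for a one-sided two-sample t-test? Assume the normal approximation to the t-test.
d ≈ 0.32

Minimum detectable effect (two-sample t-test, normal approximation):
d = (z_α + z_β) / √(n/2)
d = (1.960 + 0.739) / √(142/2)
d = 2.699 / 8.426
d ≈ 0.32

By Cohen's convention (0.2 small / 0.5 medium / 0.8 large): small effect.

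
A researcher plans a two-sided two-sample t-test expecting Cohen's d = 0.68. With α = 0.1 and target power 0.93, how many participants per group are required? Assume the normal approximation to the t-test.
n = 43 per group

Sample size formula (two-sample t-test, normal approximation):
n = 2 · ((z_{α/2} + z_β) / d)²

z_{α/2} = 1.645 (for α = 0.1, two-sided)
z_β = 1.476 (for power = 0.93)
d = 0.68

n = 2 · ((1.645 + 1.476) / 0.68)²
n = 2 · (4.590)²
n ≈ 42.14
Round up to the next whole number: n = 43 per group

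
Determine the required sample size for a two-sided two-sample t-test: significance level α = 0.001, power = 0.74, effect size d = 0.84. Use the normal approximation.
n = 44 per group

Sample size formula (two-sample t-test, normal approximation):
n = 2 · ((z_{α/2} + z_β) / d)²

z_{α/2} = 3.291 (for α = 0.001, two-sided)
z_β = 0.643 (for power = 0.74)
d = 0.84

n = 2 · ((3.291 + 0.643) / 0.84)²
n = 2 · (4.683)²
n ≈ 43.86
Round up to the next whole number: n = 44 per group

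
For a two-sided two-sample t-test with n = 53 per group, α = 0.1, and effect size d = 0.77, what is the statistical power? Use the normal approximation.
Power ≈ 0.99

Power calculation (two-sample t-test, normal approximation):
z_β = d · √(n/2) - z_{α/2}
z_β = 0.77 · √(53/2) - 1.645
z_β = 0.77 · 5.148 - 1.645
z_β = 2.319

Power = Φ(z_β) = Φ(2.319) ≈ 0.990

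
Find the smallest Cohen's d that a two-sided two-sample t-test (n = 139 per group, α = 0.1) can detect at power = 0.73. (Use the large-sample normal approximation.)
d ≈ 0.27

Minimum detectable effect (two-sample t-test, normal approximation):
d = (z_{α/2} + z_β) / √(n/2)
d = (1.645 + 0.613) / √(139/2)
d = 2.258 / 8.337
d ≈ 0.27

By Cohen's convention (0.2 small / 0.5 medium / 0.8 large): small effect.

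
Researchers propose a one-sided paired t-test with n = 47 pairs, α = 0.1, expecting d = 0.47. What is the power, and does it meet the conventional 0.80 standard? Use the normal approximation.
Power ≈ 0.97; the study is adequately powered (power ≥ 0.80)

Power calculation (paired t-test, normal approximation):
z_β = d · √n - z_α
z_β = 0.47 · √47 - 1.282
z_β = 0.47 · 6.856 - 1.282
z_β = 1.941

Power = Φ(z_β) = Φ(1.941) ≈ 0.974

Effect size d = 0.47 is small by Cohen's convention (0.2/0.5/0.8).

Threshold: power ≥ 0.80 is conventionally adequate.
Power ≈ 0.97 → the study is adequately powered (power ≥ 0.80).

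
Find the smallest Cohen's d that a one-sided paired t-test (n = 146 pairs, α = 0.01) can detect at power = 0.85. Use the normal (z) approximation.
d ≈ 0.28

Minimum detectable effect (paired t-test, normal approximation):
d = (z_α + z_β) / √n
d = (2.326 + 1.036) / √146
d = 3.363 / 12.083
d ≈ 0.28

By Cohen's convention (0.2 small / 0.5 medium / 0.8 large): small effect.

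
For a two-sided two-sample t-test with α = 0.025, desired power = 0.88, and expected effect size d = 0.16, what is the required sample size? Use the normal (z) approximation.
n = 912 per group

Sample size formula (two-sample t-test, normal approximation):
n = 2 · ((z_{α/2} + z_β) / d)²

z_{α/2} = 2.241 (for α = 0.025, two-sided)
z_β = 1.175 (for power = 0.88)
d = 0.16

n = 2 · ((2.241 + 1.175) / 0.16)²
n = 2 · (21.350)²
n ≈ 911.64
Round up to the next whole number: n = 912 per group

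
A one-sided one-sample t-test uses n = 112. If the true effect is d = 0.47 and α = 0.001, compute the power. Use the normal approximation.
Power ≈ 0.97

Power calculation (one-sample t-test, normal approximation):
z_β = d · √n - z_α
z_β = 0.47 · √112 - 3.090
z_β = 0.47 · 10.583 - 3.090
z_β = 1.884

Power = Φ(z_β) = Φ(1.884) ≈ 0.970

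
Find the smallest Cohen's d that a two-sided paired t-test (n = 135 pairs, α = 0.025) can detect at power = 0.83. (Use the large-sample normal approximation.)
d ≈ 0.28

Minimum detectable effect (paired t-test, normal approximation):
d = (z_{α/2} + z_β) / √n
d = (2.241 + 0.954) / √135
d = 3.196 / 11.619
d ≈ 0.28

By Cohen's convention (0.2 small / 0.5 medium / 0.8 large): small effect.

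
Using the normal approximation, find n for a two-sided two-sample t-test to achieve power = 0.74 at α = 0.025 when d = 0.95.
n = 19 per group

Sample size formula (two-sample t-test, normal approximation):
n = 2 · ((z_{α/2} + z_β) / d)²

z_{α/2} = 2.241 (for α = 0.025, two-sided)
z_β = 0.643 (for power = 0.74)
d = 0.95

n = 2 · ((2.241 + 0.643) / 0.95)²
n = 2 · (3.036)²
n ≈ 18.43
Round up to the next whole number: n = 19 per group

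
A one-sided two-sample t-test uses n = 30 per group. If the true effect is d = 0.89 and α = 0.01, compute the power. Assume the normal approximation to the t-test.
Power ≈ 0.87

Power calculation (two-sample t-test, normal approximation):
z_β = d · √(n/2) - z_α
z_β = 0.89 · √(30/2) - 2.326
z_β = 0.89 · 3.873 - 2.326
z_β = 1.121

Power = Φ(z_β) = Φ(1.121) ≈ 0.869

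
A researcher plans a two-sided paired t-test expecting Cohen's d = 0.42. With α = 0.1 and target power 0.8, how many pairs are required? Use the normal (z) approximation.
n = 36 pairs

Sample size formula (paired t-test, normal approximation):
n = ((z_{α/2} + z_β) / d)²

z_{α/2} = 1.645 (for α = 0.1, two-sided)
z_β = 0.842 (for power = 0.8)
d = 0.42

n = ((1.645 + 0.842) / 0.42)²
n = (5.921)²
n ≈ 35.06
Round up to the next whole number: n = 36 pairs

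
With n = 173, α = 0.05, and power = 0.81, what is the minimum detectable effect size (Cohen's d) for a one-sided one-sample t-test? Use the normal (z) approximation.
d ≈ 0.19

Minimum detectable effect (one-sample t-test, normal approximation):
d = (z_α + z_β) / √n
d = (1.645 + 0.878) / √173
d = 2.523 / 13.153
d ≈ 0.19

By Cohen's convention (0.2 small / 0.5 medium / 0.8 large): very small effect.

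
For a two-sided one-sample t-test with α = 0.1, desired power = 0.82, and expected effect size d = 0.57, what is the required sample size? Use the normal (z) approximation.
n = 21

Sample size formula (one-sample t-test, normal approximation):
n = ((z_{α/2} + z_β) / d)²

z_{α/2} = 1.645 (for α = 0.1, two-sided)
z_β = 0.915 (for power = 0.82)
d = 0.57

n = ((1.645 + 0.915) / 0.57)²
n = (4.491)²
n ≈ 20.17
Round up to the next whole number: n = 21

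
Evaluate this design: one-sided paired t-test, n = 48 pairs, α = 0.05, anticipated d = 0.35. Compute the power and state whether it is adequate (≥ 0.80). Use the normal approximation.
Power ≈ 0.78; the study is underpowered (power < 0.80)

Power calculation (paired t-test, normal approximation):
z_β = d · √n - z_α
z_β = 0.35 · √48 - 1.645
z_β = 0.35 · 6.928 - 1.645
z_β = 0.780

Power = Φ(z_β) = Φ(0.780) ≈ 0.782

Effect size d = 0.35 is small by Cohen's convention (0.2/0.5/0.8).

Threshold: power ≥ 0.80 is conventionally adequate.
Power ≈ 0.78 → the study is underpowered (power < 0.80).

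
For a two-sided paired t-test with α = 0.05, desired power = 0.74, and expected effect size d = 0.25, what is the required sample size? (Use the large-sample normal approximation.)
n = 109 pairs

Sample size formula (paired t-test, normal approximation):
n = ((z_{α/2} + z_β) / d)²

z_{α/2} = 1.960 (for α = 0.05, two-sided)
z_β = 0.643 (for power = 0.74)
d = 0.25

n = ((1.960 + 0.643) / 0.25)²
n = (10.412)²
n ≈ 108.41
Round up to the next whole number: n = 109 pairs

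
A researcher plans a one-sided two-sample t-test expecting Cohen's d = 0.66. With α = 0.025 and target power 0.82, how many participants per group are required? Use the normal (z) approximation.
n = 38 per group

Sample size formula (two-sample t-test, normal approximation):
n = 2 · ((z_α + z_β) / d)²

z_α = 1.960 (for α = 0.025, one-sided)
z_β = 0.915 (for power = 0.82)
d = 0.66

n = 2 · ((1.960 + 0.915) / 0.66)²
n = 2 · (4.356)²
n ≈ 37.95
Round up to the next whole number: n = 38 per group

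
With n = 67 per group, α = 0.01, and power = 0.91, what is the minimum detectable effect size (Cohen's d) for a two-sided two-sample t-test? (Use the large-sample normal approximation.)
d ≈ 0.68

Minimum detectable effect (two-sample t-test, normal approximation):
d = (z_{α/2} + z_β) / √(n/2)
d = (2.576 + 1.341) / √(67/2)
d = 3.917 / 5.788
d ≈ 0.68

By Cohen's convention (0.2 small / 0.5 medium / 0.8 large): medium effect.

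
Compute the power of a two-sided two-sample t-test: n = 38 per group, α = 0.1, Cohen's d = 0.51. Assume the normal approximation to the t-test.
Power ≈ 0.72

Power calculation (two-sample t-test, normal approximation):
z_β = d · √(n/2) - z_{α/2}
z_β = 0.51 · √(38/2) - 1.645
z_β = 0.51 · 4.359 - 1.645
z_β = 0.578

Power = Φ(z_β) = Φ(0.578) ≈ 0.718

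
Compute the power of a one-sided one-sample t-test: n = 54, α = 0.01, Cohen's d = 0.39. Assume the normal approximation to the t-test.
Power ≈ 0.71

Power calculation (one-sample t-test, normal approximation):
z_β = d · √n - z_α
z_β = 0.39 · √54 - 2.326
z_β = 0.39 · 7.348 - 2.326
z_β = 0.540

Power = Φ(z_β) = Φ(0.540) ≈ 0.705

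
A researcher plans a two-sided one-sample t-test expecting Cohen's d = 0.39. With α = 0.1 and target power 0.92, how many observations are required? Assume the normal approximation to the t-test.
n = 62

Sample size formula (one-sample t-test, normal approximation):
n = ((z_{α/2} + z_β) / d)²

z_{α/2} = 1.645 (for α = 0.1, two-sided)
z_β = 1.405 (for power = 0.92)
d = 0.39

n = ((1.645 + 1.405) / 0.39)²
n = (7.821)²
n ≈ 61.17
Round up to the next whole number: n = 62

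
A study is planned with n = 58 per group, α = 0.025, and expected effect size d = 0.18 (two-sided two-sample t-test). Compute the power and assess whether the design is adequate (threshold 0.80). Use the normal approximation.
Power ≈ 0.10; the study is underpowered (power < 0.80)

Power calculation (two-sample t-test, normal approximation):
z_β = d · √(n/2) - z_{α/2}
z_β = 0.18 · √(58/2) - 2.241
z_β = 0.18 · 5.385 - 2.241
z_β = -1.272

Power = Φ(z_β) = Φ(-1.272) ≈ 0.102

Effect size d = 0.18 is very small by Cohen's convention (0.2/0.5/0.8).

Threshold: power ≥ 0.80 is conventionally adequate.
Power ≈ 0.10 → the study is underpowered (power < 0.80).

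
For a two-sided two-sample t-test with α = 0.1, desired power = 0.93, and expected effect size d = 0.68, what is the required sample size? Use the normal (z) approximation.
n = 43 per group

Sample size formula (two-sample t-test, normal approximation):
n = 2 · ((z_{α/2} + z_β) / d)²

z_{α/2} = 1.645 (for α = 0.1, two-sided)
z_β = 1.476 (for power = 0.93)
d = 0.68

n = 2 · ((1.645 + 1.476) / 0.68)²
n = 2 · (4.590)²
n ≈ 42.14
Round up to the next whole number: n = 43 per group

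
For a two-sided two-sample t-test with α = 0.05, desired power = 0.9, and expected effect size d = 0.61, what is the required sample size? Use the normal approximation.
n = 57 per group

Sample size formula (two-sample t-test, normal approximation):
n = 2 · ((z_{α/2} + z_β) / d)²

z_{α/2} = 1.960 (for α = 0.05, two-sided)
z_β = 1.282 (for power = 0.9)
d = 0.61

n = 2 · ((1.960 + 1.282) / 0.61)²
n = 2 · (5.315)²
n ≈ 56.50
Round up to the next whole number: n = 57 per group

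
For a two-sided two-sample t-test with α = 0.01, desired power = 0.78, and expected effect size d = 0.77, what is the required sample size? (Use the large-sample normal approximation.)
n = 38 per group

Sample size formula (two-sample t-test, normal approximation):
n = 2 · ((z_{α/2} + z_β) / d)²

z_{α/2} = 2.576 (for α = 0.01, two-sided)
z_β = 0.772 (for power = 0.78)
d = 0.77

n = 2 · ((2.576 + 0.772) / 0.77)²
n = 2 · (4.348)²
n ≈ 37.81
Round up to the next whole number: n = 38 per group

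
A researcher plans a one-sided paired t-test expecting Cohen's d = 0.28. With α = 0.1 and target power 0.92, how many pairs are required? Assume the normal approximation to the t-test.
n = 93 pairs

Sample size formula (paired t-test, normal approximation):
n = ((z_α + z_β) / d)²

z_α = 1.282 (for α = 0.1, one-sided)
z_β = 1.405 (for power = 0.92)
d = 0.28

n = ((1.282 + 1.405) / 0.28)²
n = (9.596)²
n ≈ 92.08
Round up to the next whole number: n = 93 pairs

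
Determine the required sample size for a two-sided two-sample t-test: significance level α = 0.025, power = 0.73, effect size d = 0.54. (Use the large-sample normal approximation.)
n = 56 per group

Sample size formula (two-sample t-test, normal approximation):
n = 2 · ((z_{α/2} + z_β) / d)²

z_{α/2} = 2.241 (for α = 0.025, two-sided)
z_β = 0.613 (for power = 0.73)
d = 0.54

n = 2 · ((2.241 + 0.613) / 0.54)²
n = 2 · (5.285)²
n ≈ 55.86
Round up to the next whole number: n = 56 per group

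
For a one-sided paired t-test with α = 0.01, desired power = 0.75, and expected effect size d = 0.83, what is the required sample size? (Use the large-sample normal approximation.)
n = 14 pairs

Sample size formula (paired t-test, normal approximation):
n = ((z_α + z_β) / d)²

z_α = 2.326 (for α = 0.01, one-sided)
z_β = 0.674 (for power = 0.75)
d = 0.83

n = ((2.326 + 0.674) / 0.83)²
n = (3.614)²
n ≈ 13.06
Round up to the next whole number: n = 14 pairs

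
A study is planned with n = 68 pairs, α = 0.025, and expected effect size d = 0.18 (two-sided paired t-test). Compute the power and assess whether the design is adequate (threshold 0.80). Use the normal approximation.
Power ≈ 0.22; the study is underpowered (power < 0.80)

Power calculation (paired t-test, normal approximation):
z_β = d · √n - z_{α/2}
z_β = 0.18 · √68 - 2.241
z_β = 0.18 · 8.246 - 2.241
z_β = -0.757

Power = Φ(z_β) = Φ(-0.757) ≈ 0.224

Effect size d = 0.18 is very small by Cohen's convention (0.2/0.5/0.8).

Threshold: power ≥ 0.80 is conventionally adequate.
Power ≈ 0.22 → the study is underpowered (power < 0.80).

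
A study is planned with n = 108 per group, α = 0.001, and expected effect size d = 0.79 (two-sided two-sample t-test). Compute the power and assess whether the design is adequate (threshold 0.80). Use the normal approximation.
Power ≈ 0.99; the study is adequately powered (power ≥ 0.80)

Power calculation (two-sample t-test, normal approximation):
z_β = d · √(n/2) - z_{α/2}
z_β = 0.79 · √(108/2) - 3.291
z_β = 0.79 · 7.348 - 3.291
z_β = 2.515

Power = Φ(z_β) = Φ(2.515) ≈ 0.994

Effect size d = 0.79 is medium by Cohen's convention (0.2/0.5/0.8).

Threshold: power ≥ 0.80 is conventionally adequate.
Power ≈ 0.99 → the study is adequately powered (power ≥ 0.80).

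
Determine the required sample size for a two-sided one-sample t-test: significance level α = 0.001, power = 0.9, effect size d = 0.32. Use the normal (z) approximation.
n = 205

Sample size formula (one-sample t-test, normal approximation):
n = ((z_{α/2} + z_β) / d)²

z_{α/2} = 3.291 (for α = 0.001, two-sided)
z_β = 1.282 (for power = 0.9)
d = 0.32

n = ((3.291 + 1.282) / 0.32)²
n = (14.291)²
n ≈ 204.23
Round up to the next whole number: n = 205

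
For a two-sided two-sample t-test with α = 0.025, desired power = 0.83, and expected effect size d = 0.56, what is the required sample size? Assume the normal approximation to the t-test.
n = 66 per group

Sample size formula (two-sample t-test, normal approximation):
n = 2 · ((z_{α/2} + z_β) / d)²

z_{α/2} = 2.241 (for α = 0.025, two-sided)
z_β = 0.954 (for power = 0.83)
d = 0.56

n = 2 · ((2.241 + 0.954) / 0.56)²
n = 2 · (5.705)²
n ≈ 65.09
Round up to the next whole number: n = 66 per group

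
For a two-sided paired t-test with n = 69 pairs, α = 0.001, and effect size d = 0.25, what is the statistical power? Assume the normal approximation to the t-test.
Power ≈ 0.11

Power calculation (paired t-test, normal approximation):
z_β = d · √n - z_{α/2}
z_β = 0.25 · √69 - 3.291
z_β = 0.25 · 8.307 - 3.291
z_β = -1.214

Power = Φ(z_β) = Φ(-1.214) ≈ 0.112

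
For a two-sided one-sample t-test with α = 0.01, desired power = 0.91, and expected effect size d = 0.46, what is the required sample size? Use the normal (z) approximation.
n = 73

Sample size formula (one-sample t-test, normal approximation):
n = ((z_{α/2} + z_β) / d)²

z_{α/2} = 2.576 (for α = 0.01, two-sided)
z_β = 1.341 (for power = 0.91)
d = 0.46

n = ((2.576 + 1.341) / 0.46)²
n = (8.515)²
n ≈ 72.51
Round up to the next whole number: n = 73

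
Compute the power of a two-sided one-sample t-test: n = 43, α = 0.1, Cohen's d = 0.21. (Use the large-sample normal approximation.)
Power ≈ 0.39

Power calculation (one-sample t-test, normal approximation):
z_β = d · √n - z_{α/2}
z_β = 0.21 · √43 - 1.645
z_β = 0.21 · 6.557 - 1.645
z_β = -0.268

Power = Φ(z_β) = Φ(-0.268) ≈ 0.394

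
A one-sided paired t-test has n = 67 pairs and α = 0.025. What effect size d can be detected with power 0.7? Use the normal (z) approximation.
d ≈ 0.30

Minimum detectable effect (paired t-test, normal approximation):
d = (z_α + z_β) / √n
d = (1.960 + 0.524) / √67
d = 2.484 / 8.185
d ≈ 0.30

By Cohen's convention (0.2 small / 0.5 medium / 0.8 large): small effect.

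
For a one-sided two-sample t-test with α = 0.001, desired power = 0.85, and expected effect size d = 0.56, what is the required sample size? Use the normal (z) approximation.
n = 109 per group

Sample size formula (two-sample t-test, normal approximation):
n = 2 · ((z_α + z_β) / d)²

z_α = 3.090 (for α = 0.001, one-sided)
z_β = 1.036 (for power = 0.85)
d = 0.56

n = 2 · ((3.090 + 1.036) / 0.56)²
n = 2 · (7.368)²
n ≈ 108.57
Round up to the next whole number: n = 109 per group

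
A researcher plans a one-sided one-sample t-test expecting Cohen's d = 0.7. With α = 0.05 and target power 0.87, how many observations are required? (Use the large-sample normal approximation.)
n = 16

Sample size formula (one-sample t-test, normal approximation):
n = ((z_α + z_β) / d)²

z_α = 1.645 (for α = 0.05, one-sided)
z_β = 1.126 (for power = 0.87)
d = 0.7

n = ((1.645 + 1.126) / 0.7)²
n = (3.959)²
n ≈ 15.67
Round up to the next whole number: n = 16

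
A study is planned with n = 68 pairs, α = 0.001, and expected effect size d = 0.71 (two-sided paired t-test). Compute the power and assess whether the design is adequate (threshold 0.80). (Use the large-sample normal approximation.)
Power ≈ 0.99; the study is adequately powered (power ≥ 0.80)

Power calculation (paired t-test, normal approximation):
z_β = d · √n - z_{α/2}
z_β = 0.71 · √68 - 3.291
z_β = 0.71 · 8.246 - 3.291
z_β = 2.564

Power = Φ(z_β) = Φ(2.564) ≈ 0.995

Effect size d = 0.71 is medium by Cohen's convention (0.2/0.5/0.8).

Threshold: power ≥ 0.80 is conventionally adequate.
Power ≈ 0.99 → the study is adequately powered (power ≥ 0.80).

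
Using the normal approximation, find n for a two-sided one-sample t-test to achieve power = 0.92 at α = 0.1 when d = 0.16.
n = 364

Sample size formula (one-sample t-test, normal approximation):
n = ((z_{α/2} + z_β) / d)²

z_{α/2} = 1.645 (for α = 0.1, two-sided)
z_β = 1.405 (for power = 0.92)
d = 0.16

n = ((1.645 + 1.405) / 0.16)²
n = (19.063)²
n ≈ 363.40
Round up to the next whole number: n = 364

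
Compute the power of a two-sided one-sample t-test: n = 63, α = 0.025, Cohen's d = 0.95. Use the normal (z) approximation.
Power ≈ 1.00

Power calculation (one-sample t-test, normal approximation):
z_β = d · √n - z_{α/2}
z_β = 0.95 · √63 - 2.241
z_β = 0.95 · 7.937 - 2.241
z_β = 5.299

Power = Φ(z_β) = Φ(5.299) ≈ 1.000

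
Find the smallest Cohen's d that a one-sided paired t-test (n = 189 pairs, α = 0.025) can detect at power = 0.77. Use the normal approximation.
d ≈ 0.20

Minimum detectable effect (paired t-test, normal approximation):
d = (z_α + z_β) / √n
d = (1.960 + 0.739) / √189
d = 2.699 / 13.748
d ≈ 0.20

By Cohen's convention (0.2 small / 0.5 medium / 0.8 large): small effect.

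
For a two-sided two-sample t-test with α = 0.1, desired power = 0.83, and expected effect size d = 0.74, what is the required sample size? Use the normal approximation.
n = 25 per group

Sample size formula (two-sample t-test, normal approximation):
n = 2 · ((z_{α/2} + z_β) / d)²

z_{α/2} = 1.645 (for α = 0.1, two-sided)
z_β = 0.954 (for power = 0.83)
d = 0.74

n = 2 · ((1.645 + 0.954) / 0.74)²
n = 2 · (3.512)²
n ≈ 24.67
Round up to the next whole number: n = 25 per group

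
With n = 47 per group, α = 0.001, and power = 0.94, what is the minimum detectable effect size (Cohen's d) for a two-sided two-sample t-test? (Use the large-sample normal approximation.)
d ≈ 1.00

Minimum detectable effect (two-sample t-test, normal approximation):
d = (z_{α/2} + z_β) / √(n/2)
d = (3.291 + 1.555) / √(47/2)
d = 4.845 / 4.848
d ≈ 1.00

By Cohen's convention (0.2 small / 0.5 medium / 0.8 large): large effect.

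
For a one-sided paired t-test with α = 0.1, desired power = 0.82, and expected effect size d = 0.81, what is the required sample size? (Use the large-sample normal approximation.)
n = 8 pairs

Sample size formula (paired t-test, normal approximation):
n = ((z_α + z_β) / d)²

z_α = 1.282 (for α = 0.1, one-sided)
z_β = 0.915 (for power = 0.82)
d = 0.81

n = ((1.282 + 0.915) / 0.81)²
n = (2.712)²
n ≈ 7.35
Round up to the next whole number: n = 8 pairs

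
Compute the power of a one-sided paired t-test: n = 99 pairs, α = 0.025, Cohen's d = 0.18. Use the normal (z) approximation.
Power ≈ 0.43

Power calculation (paired t-test, normal approximation):
z_β = d · √n - z_α
z_β = 0.18 · √99 - 1.960
z_β = 0.18 · 9.950 - 1.960
z_β = -0.169

Power = Φ(z_β) = Φ(-0.169) ≈ 0.433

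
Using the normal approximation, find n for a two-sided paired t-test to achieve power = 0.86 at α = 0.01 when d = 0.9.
n = 17 pairs

Sample size formula (paired t-test, normal approximation):
n = ((z_{α/2} + z_β) / d)²

z_{α/2} = 2.576 (for α = 0.01, two-sided)
z_β = 1.080 (for power = 0.86)
d = 0.9

n = ((2.576 + 1.080) / 0.9)²
n = (4.062)²
n ≈ 16.50
Round up to the next whole number: n = 17 pairs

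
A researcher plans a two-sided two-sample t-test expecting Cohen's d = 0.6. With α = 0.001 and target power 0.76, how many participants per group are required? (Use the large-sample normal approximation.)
n = 89 per group

Sample size formula (two-sample t-test, normal approximation):
n = 2 · ((z_{α/2} + z_β) / d)²

z_{α/2} = 3.291 (for α = 0.001, two-sided)
z_β = 0.706 (for power = 0.76)
d = 0.6

n = 2 · ((3.291 + 0.706) / 0.6)²
n = 2 · (6.662)²
n ≈ 88.76
Round up to the next whole number: n = 89 per group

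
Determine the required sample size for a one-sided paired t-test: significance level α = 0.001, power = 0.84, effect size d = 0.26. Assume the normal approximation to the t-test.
n = 247 pairs

Sample size formula (paired t-test, normal approximation):
n = ((z_α + z_β) / d)²

z_α = 3.090 (for α = 0.001, one-sided)
z_β = 0.994 (for power = 0.84)
d = 0.26

n = ((3.090 + 0.994) / 0.26)²
n = (15.708)²
n ≈ 246.74
Round up to the next whole number: n = 247 pairs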